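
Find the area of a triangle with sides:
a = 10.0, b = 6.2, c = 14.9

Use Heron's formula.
s = (10.0 + 6.2 + 14.9)/2 = 31.1/2 = 15.55
s − a = 5.55, s − b = 9.35, s − c = 0.65
s(s−a)(s−b)(s−c) = 15.55·5.55·9.35·0.65 ≈ 524.503
Area = √524.503 ≈ 22.902

Area = 22.9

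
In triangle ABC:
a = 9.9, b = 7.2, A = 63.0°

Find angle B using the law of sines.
a/sin(A) = b/sin(B)  ⇒  sin(B) = b·sin(A)/a = 7.2·sin(63.0°)/9.9
sin(63.0°) ≈ 0.891007
sin(B) ≈ 7.2·0.891007/9.9 ≈ 6.41525/9.9 ≈ 0.648005
B = arcsin(0.648005) ≈ 40.3913°
(Since b ≤ a we need B ≤ A, so the obtuse alternative 180° − 40.3913° ≈ 139.609° is rejected.)

B = 40.39°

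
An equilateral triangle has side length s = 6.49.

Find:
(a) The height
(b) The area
(a) The height splits the triangle into two 30-60-90 halves: h = s·√3/2 = 6.49·1.73205/2 ≈ 11.241/2 ≈ 5.6205
(b) Area = (√3/4)·s² = (√3/4)·6.49² = (√3/4)·42.1201 ≈ 0.433013·42.1201 ≈ 18.2385

Height = 5.621, Area = 18.24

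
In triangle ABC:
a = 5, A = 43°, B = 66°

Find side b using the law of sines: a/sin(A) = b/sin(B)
a/sin(A) = b/sin(B)  ⇒  b = a·sin(B)/sin(A) = 5·sin(66°)/sin(43°)
sin(66°) ≈ 0.913545, sin(43°) ≈ 0.681998
b ≈ 5·0.913545/0.681998 ≈ 4.56773/0.681998 ≈ 6.69756

b = 6.698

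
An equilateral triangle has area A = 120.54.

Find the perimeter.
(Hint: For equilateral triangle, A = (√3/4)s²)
A = (√3/4)s²  ⇒  s² = 4A/√3 = 4·120.54/√3 = 482.16/1.73205 ≈ 278.375
s ≈ √278.375 ≈ 16.6846
Perimeter = 3s ≈ 3·16.6846 ≈ 50.0537

Perimeter = 50.05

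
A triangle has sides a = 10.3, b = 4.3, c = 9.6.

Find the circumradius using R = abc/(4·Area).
First find the area with Heron's formula.
s = (10.3 + 4.3 + 9.6)/2 = 12.1
Area = √(s(s−a)(s−b)(s−c)) = √(12.1·1.8·7.8·2.5) ≈ √424.71 ≈ 20.6085
abc = 10.3·4.3·9.6 = 425.184
R = abc/(4·Area) ≈ 425.184/(4·20.6085) = 425.184/82.434 ≈ 5.15787

R = 5.158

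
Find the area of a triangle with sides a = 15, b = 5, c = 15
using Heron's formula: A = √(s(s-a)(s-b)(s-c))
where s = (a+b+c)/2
s = (15 + 5 + 15)/2 = 35/2 = 17.5
s − a = 2.5, s − b = 12.5, s − c = 2.5
s(s−a)(s−b)(s−c) = 17.5·2.5·12.5·2.5 = 1367.1875
Area = √1367.1875 ≈ 36.9755

s = 17.5, Area = 36.98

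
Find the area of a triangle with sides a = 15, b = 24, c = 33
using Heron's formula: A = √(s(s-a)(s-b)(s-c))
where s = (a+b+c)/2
s = (15 + 24 + 33)/2 = 72/2 = 36
s − a = 21, s − b = 12, s − c = 3
s(s−a)(s−b)(s−c) = 36·21·12·3 = 27216
Area = √27216 ≈ 164.973

s = 36.0, Area = 165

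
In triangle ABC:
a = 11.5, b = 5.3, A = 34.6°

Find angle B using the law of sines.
a/sin(A) = b/sin(B)  ⇒  sin(B) = b·sin(A)/a = 5.3·sin(34.6°)/11.5
sin(34.6°) ≈ 0.567844
sin(B) ≈ 5.3·0.567844/11.5 ≈ 3.00957/11.5 ≈ 0.261702
B = arcsin(0.261702) ≈ 15.1711°
(Since b ≤ a we need B ≤ A, so the obtuse alternative 180° − 15.1711° ≈ 164.829° is rejected.)

B = 15.17°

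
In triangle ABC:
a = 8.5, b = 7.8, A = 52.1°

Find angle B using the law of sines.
a/sin(A) = b/sin(B)  ⇒  sin(B) = b·sin(A)/a = 7.8·sin(52.1°)/8.5
sin(52.1°) ≈ 0.789084
sin(B) ≈ 7.8·0.789084/8.5 ≈ 6.15486/8.5 ≈ 0.724101
B = arcsin(0.724101) ≈ 46.3941°
(Since b ≤ a we need B ≤ A, so the obtuse alternative 180° − 46.3941° ≈ 133.606° is rejected.)

B = 46.39°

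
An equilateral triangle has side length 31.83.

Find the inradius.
r = Area/s with s the semi-perimeter.
Area = (√3/4)·31.83² = (√3/4)·1013.1489 ≈ 0.433013·1013.1489 ≈ 438.706
s = 3·31.83/2 = 47.745
r ≈ 438.706/47.745 ≈ 9.18853
(Equivalently r = side/(2√3) = 31.83/3.4641 ≈ 9.18853.)

r = 9.189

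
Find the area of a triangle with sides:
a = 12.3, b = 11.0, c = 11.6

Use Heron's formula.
s = (12.3 + 11.0 + 11.6)/2 = 34.9/2 = 17.45
s − a = 5.15, s − b = 6.45, s − c = 5.85
s(s−a)(s−b)(s−c) = 17.45·5.15·6.45·5.85 ≈ 3390.93
Area = √3390.93 ≈ 58.2317

Area = 58.23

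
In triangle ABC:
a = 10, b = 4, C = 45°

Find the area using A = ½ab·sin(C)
A = ½·a·b·sin(C) = ½·10·4·sin(45°)
sin(45°) ≈ 0.707107
A ≈ ½·40·0.707107 = 20·0.707107 ≈ 14.1421

Area = 14.14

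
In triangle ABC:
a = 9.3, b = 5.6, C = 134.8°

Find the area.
Two sides and the included angle (SAS): A = ½·a·b·sin(C) = ½·9.3·5.6·sin(134.8°)
sin(134.8°) ≈ 0.709571
A ≈ ½·52.08·0.709571 = 26.04·0.709571 ≈ 18.4772

Area = 18.48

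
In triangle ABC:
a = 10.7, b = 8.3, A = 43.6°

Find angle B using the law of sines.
a/sin(A) = b/sin(B)  ⇒  sin(B) = b·sin(A)/a = 8.3·sin(43.6°)/10.7
sin(43.6°) ≈ 0.68962
sin(B) ≈ 8.3·0.68962/10.7 ≈ 5.72384/10.7 ≈ 0.534939
B = arcsin(0.534939) ≈ 32.3397°
(Since b ≤ a we need B ≤ A, so the obtuse alternative 180° − 32.3397° ≈ 147.66° is rejected.)

B = 32.34°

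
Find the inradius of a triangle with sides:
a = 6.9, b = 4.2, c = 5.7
r = Area/s where s is the semi-perimeter.
s = (6.9 + 4.2 + 5.7)/2 = 16.8/2 = 8.4
Area = √(s(s−a)(s−b)(s−c)) = √(8.4·1.5·4.2·2.7) ≈ √142.884 ≈ 11.9534
r ≈ 11.9534/8.4 ≈ 1.42302

r = 1.423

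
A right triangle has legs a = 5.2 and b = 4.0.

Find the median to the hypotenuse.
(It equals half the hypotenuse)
Hypotenuse c = √(a² + b²) = √(27.04 + 16) = √43.04 ≈ 6.56049
Median to hypotenuse = c/2 ≈ 6.56049/2 ≈ 3.28024

Median = 3.28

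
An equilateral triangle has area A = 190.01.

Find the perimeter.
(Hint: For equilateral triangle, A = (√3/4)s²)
A = (√3/4)s²  ⇒  s² = 4A/√3 = 4·190.01/√3 = 760.04/1.73205 ≈ 438.809
s ≈ √438.809 ≈ 20.9478
Perimeter = 3s ≈ 3·20.9478 ≈ 62.8433

Perimeter = 62.84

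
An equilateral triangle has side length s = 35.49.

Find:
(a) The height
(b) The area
(a) The height splits the triangle into two 30-60-90 halves: h = s·√3/2 = 35.49·1.73205/2 ≈ 61.4705/2 ≈ 30.7352
(b) Area = (√3/4)·s² = (√3/4)·35.49² = (√3/4)·1259.5401 ≈ 0.433013·1259.5401 ≈ 545.397

Height = 30.74, Area = 545.4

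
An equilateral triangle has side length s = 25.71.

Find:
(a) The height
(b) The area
(a) The height splits the triangle into two 30-60-90 halves: h = s·√3/2 = 25.71·1.73205/2 ≈ 44.531/2 ≈ 22.2655
(b) Area = (√3/4)·s² = (√3/4)·25.71² = (√3/4)·661.0041 ≈ 0.433013·661.0041 ≈ 286.223

Height = 22.27, Area = 286.2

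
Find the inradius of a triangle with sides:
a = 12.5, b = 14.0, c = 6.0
r = Area/s where s is the semi-perimeter.
s = (12.5 + 14.0 + 6.0)/2 = 32.5/2 = 16.25
Area = √(s(s−a)(s−b)(s−c)) = √(16.25·3.75·2.25·10.25) ≈ √1405.37 ≈ 37.4883
r ≈ 37.4883/16.25 ≈ 2.30697

r = 2.307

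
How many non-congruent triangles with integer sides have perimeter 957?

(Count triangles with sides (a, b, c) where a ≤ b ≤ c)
Let a ≤ b ≤ c with a + b + c = 957. The only binding inequality is a + b > c, i.e. 957 − c > c, so c < 957/2; and c ≥ 957/3 since c is the largest side.
So 319 ≤ c ≤ 478. For each c, b runs from ⌈(957 − c)/2⌉ up to c (then a = 957 − b − c satisfies 1 ≤ a ≤ b automatically), giving c − ⌈(957 − c)/2⌉ + 1 choices.
Summing over c: 1 + 2 + 4 + 5 + … + 238 + 239  (160 terms, c = 319, …, 478) = 19200
Check (closed form: nearest integer to p²/48 for even p, (p+3)²/48 for odd p): (957+3)²/48 = 960²/48 = 921600/48 ≈ 19200.00 → 19200

19200 triangles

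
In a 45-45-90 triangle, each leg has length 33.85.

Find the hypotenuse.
In a 45-45-90 triangle the sides are in ratio 1 : 1 : √2, so hypotenuse = leg·√2.
Hypotenuse = 33.85·√2 ≈ 33.85·1.41421 ≈ 47.8711

Hypotenuse = 33.85√2 = 47.87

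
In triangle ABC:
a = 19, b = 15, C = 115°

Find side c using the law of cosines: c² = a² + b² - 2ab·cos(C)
c² = 19² + 15² − 2·19·15·cos(115°)
cos(115°) ≈ -0.422618
c² ≈ 361 + 225 − 570·(-0.422618) ≈ 586 + 240.892 ≈ 826.892
c ≈ √826.892 ≈ 28.7557

c = 28.76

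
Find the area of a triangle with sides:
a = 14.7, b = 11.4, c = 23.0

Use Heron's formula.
s = (14.7 + 11.4 + 23.0)/2 = 49.1/2 = 24.55
s − a = 9.85, s − b = 13.15, s − c = 1.55
s(s−a)(s−b)(s−c) = 24.55·9.85·13.15·1.55 ≈ 4928.85
Area = √4928.85 ≈ 70.2057

Area = 70.21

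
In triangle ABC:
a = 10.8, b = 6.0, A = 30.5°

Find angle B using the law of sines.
a/sin(A) = b/sin(B)  ⇒  sin(B) = b·sin(A)/a = 6.0·sin(30.5°)/10.8
sin(30.5°) ≈ 0.507538
sin(B) ≈ 6.0·0.507538/10.8 ≈ 3.04523/10.8 ≈ 0.281966
B = arcsin(0.281966) ≈ 16.3776°
(Since b ≤ a we need B ≤ A, so the obtuse alternative 180° − 16.3776° ≈ 163.622° is rejected.)

B = 16.38°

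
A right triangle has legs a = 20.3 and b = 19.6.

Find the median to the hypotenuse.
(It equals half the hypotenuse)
Hypotenuse c = √(a² + b²) = √(412.09 + 384.16) = √796.25 ≈ 28.2179
Median to hypotenuse = c/2 ≈ 28.2179/2 ≈ 14.109

Median = 14.11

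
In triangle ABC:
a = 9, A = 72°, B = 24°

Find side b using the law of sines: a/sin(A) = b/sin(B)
a/sin(A) = b/sin(B)  ⇒  b = a·sin(B)/sin(A) = 9·sin(24°)/sin(72°)
sin(24°) ≈ 0.406737, sin(72°) ≈ 0.951057
b ≈ 9·0.406737/0.951057 ≈ 3.66063/0.951057 ≈ 3.84901

b = 3.849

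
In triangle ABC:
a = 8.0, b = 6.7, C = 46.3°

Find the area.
Two sides and the included angle (SAS): A = ½·a·b·sin(C) = ½·8.0·6.7·sin(46.3°)
sin(46.3°) ≈ 0.722967
A ≈ ½·53.6·0.722967 = 26.8·0.722967 ≈ 19.3755

Area = 19.38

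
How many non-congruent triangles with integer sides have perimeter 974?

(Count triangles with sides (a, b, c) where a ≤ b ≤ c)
Let a ≤ b ≤ c with a + b + c = 974. The only binding inequality is a + b > c, i.e. 974 − c > c, so c < 974/2; and c ≥ 974/3 since c is the largest side.
So 325 ≤ c ≤ 486. For each c, b runs from ⌈(974 − c)/2⌉ up to c (then a = 974 − b − c satisfies 1 ≤ a ≤ b automatically), giving c − ⌈(974 − c)/2⌉ + 1 choices.
Summing over c: 1 + 3 + 4 + 6 + … + 241 + 243  (162 terms, c = 325, …, 486) = 19764
Check (closed form: nearest integer to p²/48 for even p, (p+3)²/48 for odd p): 974²/48 = 948676/48 ≈ 19764.08 → 19764

19764 triangles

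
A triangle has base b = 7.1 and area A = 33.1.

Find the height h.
A = ½·b·h  ⇒  h = 2A/b = 2·33.1/7.1 = 66.2/7.1 ≈ 9.32394

h = 9.324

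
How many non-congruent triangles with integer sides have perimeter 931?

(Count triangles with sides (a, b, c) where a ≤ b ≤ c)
Let a ≤ b ≤ c with a + b + c = 931. The only binding inequality is a + b > c, i.e. 931 − c > c, so c < 931/2; and c ≥ 931/3 since c is the largest side.
So 311 ≤ c ≤ 465. For each c, b runs from ⌈(931 − c)/2⌉ up to c (then a = 931 − b − c satisfies 1 ≤ a ≤ b automatically), giving c − ⌈(931 − c)/2⌉ + 1 choices.
Summing over c: 2 + 3 + 5 + 6 + … + 231 + 233  (155 terms, c = 311, …, 465) = 18174
Check (closed form: nearest integer to p²/48 for even p, (p+3)²/48 for odd p): (931+3)²/48 = 934²/48 = 872356/48 ≈ 18174.08 → 18174

18174 triangles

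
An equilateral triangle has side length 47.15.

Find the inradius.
r = Area/s with s the semi-perimeter.
Area = (√3/4)·47.15² = (√3/4)·2223.1225 ≈ 0.433013·2223.1225 ≈ 962.64
s = 3·47.15/2 = 70.725
r ≈ 962.64/70.725 ≈ 13.611
(Equivalently r = side/(2√3) = 47.15/3.4641 ≈ 13.611.)

r = 13.61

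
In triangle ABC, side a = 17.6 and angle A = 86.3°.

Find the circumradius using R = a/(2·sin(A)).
R = a/(2·sin(A)) = 17.6/(2·sin(86.3°))
sin(86.3°) ≈ 0.997916
R ≈ 17.6/(2·0.997916) = 17.6/1.99583 ≈ 8.81838

R = 8.818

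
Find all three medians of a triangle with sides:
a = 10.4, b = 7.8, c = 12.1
Median formula: m_a = ½√(2b² + 2c² − a²) (and cyclically). a² = 108.16, b² = 60.84, c² = 146.41.
m_a = ½√(2·60.84 + 2·146.41 − 108.16) = ½√306.34 ≈ ½·17.5026 ≈ 8.75129
m_b = ½√(2·108.16 + 2·146.41 − 60.84) = ½√448.3 ≈ ½·21.1731 ≈ 10.5865
m_c = ½√(2·108.16 + 2·60.84 − 146.41) = ½√191.59 ≈ ½·13.8416 ≈ 6.9208

m_a = 8.751, m_b = 10.59, m_c = 6.921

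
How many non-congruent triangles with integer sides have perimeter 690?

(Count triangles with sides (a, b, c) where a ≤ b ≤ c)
Let a ≤ b ≤ c with a + b + c = 690. The only binding inequality is a + b > c, i.e. 690 − c > c, so c < 690/2; and c ≥ 690/3 since c is the largest side.
So 230 ≤ c ≤ 344. For each c, b runs from ⌈(690 − c)/2⌉ up to c (then a = 690 − b − c satisfies 1 ≤ a ≤ b automatically), giving c − ⌈(690 − c)/2⌉ + 1 choices.
Summing over c: 1 + 2 + 4 + 5 + … + 170 + 172  (115 terms, c = 230, …, 344) = 9919
Check (closed form: nearest integer to p²/48 for even p, (p+3)²/48 for odd p): 690²/48 = 476100/48 ≈ 9918.75 → 9919

9919 triangles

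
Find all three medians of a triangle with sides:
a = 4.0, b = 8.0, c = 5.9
Median formula: m_a = ½√(2b² + 2c² − a²) (and cyclically). a² = 16, b² = 64, c² = 34.81.
m_a = ½√(2·64 + 2·34.81 − 16) = ½√181.62 ≈ ½·13.4766 ≈ 6.73832
m_b = ½√(2·16 + 2·34.81 − 64) = ½√37.62 ≈ ½·6.13351 ≈ 3.06676
m_c = ½√(2·16 + 2·64 − 34.81) = ½√125.19 ≈ ½·11.1888 ≈ 5.59442

m_a = 6.738, m_b = 3.067, m_c = 5.594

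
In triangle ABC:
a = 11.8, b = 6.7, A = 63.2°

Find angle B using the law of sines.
a/sin(A) = b/sin(B)  ⇒  sin(B) = b·sin(A)/a = 6.7·sin(63.2°)/11.8
sin(63.2°) ≈ 0.892586
sin(B) ≈ 6.7·0.892586/11.8 ≈ 5.98032/11.8 ≈ 0.506807
B = arcsin(0.506807) ≈ 30.4514°
(Since b ≤ a we need B ≤ A, so the obtuse alternative 180° − 30.4514° ≈ 149.549° is rejected.)

B = 30.45°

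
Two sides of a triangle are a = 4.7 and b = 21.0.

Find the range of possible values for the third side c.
Triangle inequality: |a − b| < c < a + b
|a − b| = |4.7 − 21.0| = 16.3
a + b = 4.7 + 21.0 = 25.7

16.3 < c < 25.7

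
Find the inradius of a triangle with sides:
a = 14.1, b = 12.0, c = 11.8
r = Area/s where s is the semi-perimeter.
s = (14.1 + 12.0 + 11.8)/2 = 37.9/2 = 18.95
Area = √(s(s−a)(s−b)(s−c)) = √(18.95·4.85·6.95·7.15) ≈ √4567.11 ≈ 67.5804
r ≈ 67.5804/18.95 ≈ 3.56625

r = 3.566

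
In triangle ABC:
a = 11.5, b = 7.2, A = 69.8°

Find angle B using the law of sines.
a/sin(A) = b/sin(B)  ⇒  sin(B) = b·sin(A)/a = 7.2·sin(69.8°)/11.5
sin(69.8°) ≈ 0.938493
sin(B) ≈ 7.2·0.938493/11.5 ≈ 6.75715/11.5 ≈ 0.587578
B = arcsin(0.587578) ≈ 35.9853°
(Since b ≤ a we need B ≤ A, so the obtuse alternative 180° − 35.9853° ≈ 144.015° is rejected.)

B = 35.99°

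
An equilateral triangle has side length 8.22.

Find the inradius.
r = Area/s with s the semi-perimeter.
Area = (√3/4)·8.22² = (√3/4)·67.5684 ≈ 0.433013·67.5684 ≈ 29.258
s = 3·8.22/2 = 12.33
r ≈ 29.258/12.33 ≈ 2.37291
(Equivalently r = side/(2√3) = 8.22/3.4641 ≈ 2.37291.)

r = 2.373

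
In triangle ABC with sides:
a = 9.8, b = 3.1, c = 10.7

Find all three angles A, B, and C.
Law of cosines for each angle (a² = 96.04, b² = 9.61, c² = 114.49):
cos(A) = (b² + c² − a²)/(2bc) = (9.61 + 114.49 − 96.04)/(2·3.1·10.7) = 28.06/66.34 ≈ 0.422973  ⇒  A ≈ 64.9776°
cos(B) = (a² + c² − b²)/(2ac) = (96.04 + 114.49 − 9.61)/(2·9.8·10.7) = 200.92/209.72 ≈ 0.958039  ⇒  B ≈ 16.6567°
cos(C) = (a² + b² − c²)/(2ab) = (96.04 + 9.61 − 114.49)/(2·9.8·3.1) = -8.84/60.76 ≈ -0.14549  ⇒  C ≈ 98.3657°
Check: A + B + C ≈ 180°

A = 64.98°, B = 16.66°, C = 98.37°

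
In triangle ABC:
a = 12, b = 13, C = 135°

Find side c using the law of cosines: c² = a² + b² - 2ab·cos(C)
c² = 12² + 13² − 2·12·13·cos(135°)
cos(135°) ≈ -0.707107
c² ≈ 144 + 169 − 312·(-0.707107) ≈ 313 + 220.617 ≈ 533.617
c ≈ √533.617 ≈ 23.1002

c = 23.1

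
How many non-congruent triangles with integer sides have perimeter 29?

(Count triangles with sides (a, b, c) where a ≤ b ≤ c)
Let a ≤ b ≤ c with a + b + c = 29. The only binding inequality is a + b > c, i.e. 29 − c > c, so c < 29/2; and c ≥ 29/3 since c is the largest side.
So 10 ≤ c ≤ 14. For each c, b runs from ⌈(29 − c)/2⌉ up to c (then a = 29 − b − c satisfies 1 ≤ a ≤ b automatically), giving c − ⌈(29 − c)/2⌉ + 1 choices.
Summing over c: 1 + 3 + 4 + 6 + 7 = 21
Check (closed form: nearest integer to p²/48 for even p, (p+3)²/48 for odd p): (29+3)²/48 = 32²/48 = 1024/48 ≈ 21.33 → 21

21 triangles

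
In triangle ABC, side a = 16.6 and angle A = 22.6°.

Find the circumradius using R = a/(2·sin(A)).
R = a/(2·sin(A)) = 16.6/(2·sin(22.6°))
sin(22.6°) ≈ 0.384295
R ≈ 16.6/(2·0.384295) = 16.6/0.768591 ≈ 21.598

R = 21.6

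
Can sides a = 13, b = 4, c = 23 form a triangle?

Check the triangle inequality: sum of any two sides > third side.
a + b vs c: 13 + 4 = 17 ≤ 23  ✗
a + c vs b: 13 + 23 = 36 > 4  ✓
b + c vs a: 4 + 23 = 27 > 13  ✓

No: 13 + 4 = 17 is not > 23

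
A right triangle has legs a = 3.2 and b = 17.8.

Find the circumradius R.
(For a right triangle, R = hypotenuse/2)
Hypotenuse c = √(a² + b²) = √(10.24 + 316.84) = √327.08 ≈ 18.0854
R = c/2 ≈ 18.0854/2 ≈ 9.04268

R = 9.043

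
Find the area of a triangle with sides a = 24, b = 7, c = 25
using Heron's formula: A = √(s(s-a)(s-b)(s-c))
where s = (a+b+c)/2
s = (24 + 7 + 25)/2 = 56/2 = 28
s − a = 4, s − b = 21, s − c = 3
s(s−a)(s−b)(s−c) = 28·4·21·3 = 7056
Area = √7056 ≈ 84

s = 28.0, Area = 84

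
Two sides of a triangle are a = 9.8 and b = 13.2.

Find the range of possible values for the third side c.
Triangle inequality: |a − b| < c < a + b
|a − b| = |9.8 − 13.2| = 3.4
a + b = 9.8 + 13.2 = 23

3.4 < c < 23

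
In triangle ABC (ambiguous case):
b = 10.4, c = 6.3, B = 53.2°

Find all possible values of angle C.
b/sin(B) = c/sin(C)  ⇒  sin(C) = c·sin(B)/b = 6.3·sin(53.2°)/10.4
sin(53.2°) ≈ 0.800731
sin(C) ≈ 6.3·0.800731/10.4 ≈ 5.04461/10.4 ≈ 0.485058
Candidate 1: C₁ = arcsin(0.485058) ≈ 29.0163°  →  A = 180° − 53.2° − 29.0163° ≈ 97.7837° > 0, valid
Candidate 2: C₂ = 180° − C₁ ≈ 150.984°  →  A = 180° − 53.2° − 150.984° ≈ -24.1837° ≤ 0, not a valid triangle

C = 29.02° (one solution)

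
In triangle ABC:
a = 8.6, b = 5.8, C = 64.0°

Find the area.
Two sides and the included angle (SAS): A = ½·a·b·sin(C) = ½·8.6·5.8·sin(64.0°)
sin(64.0°) ≈ 0.898794
A ≈ ½·49.88·0.898794 = 24.94·0.898794 ≈ 22.4159

Area = 22.42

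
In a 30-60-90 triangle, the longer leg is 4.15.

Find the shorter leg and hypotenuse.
In a 30-60-90 triangle the sides are in ratio 1 : √3 : 2, so short leg = long leg/√3 and hypotenuse = 2·(short leg).
Short leg = 4.15/√3 ≈ 4.15/1.73205 ≈ 2.396
Hypotenuse = 2·2.396 ≈ 4.79201

Short leg = 2.396, Hypotenuse = 4.792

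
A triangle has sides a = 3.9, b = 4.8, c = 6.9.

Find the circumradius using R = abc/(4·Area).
First find the area with Heron's formula.
s = (3.9 + 4.8 + 6.9)/2 = 7.8
Area = √(s(s−a)(s−b)(s−c)) = √(7.8·3.9·3·0.9) ≈ √82.134 ≈ 9.06278
abc = 3.9·4.8·6.9 = 129.168
R = abc/(4·Area) ≈ 129.168/(4·9.06278) = 129.168/36.2511 ≈ 3.56314

R = 3.563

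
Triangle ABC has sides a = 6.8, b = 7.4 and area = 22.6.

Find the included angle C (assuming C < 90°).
Area = ½·a·b·sin(C)  ⇒  sin(C) = 2·Area/(a·b) = 2·22.6/(6.8·7.4) = 45.2/50.32 ≈ 0.898251
C = arcsin(0.898251) ≈ 63.9291° (taking the acute solution since C < 90°)

C = 63.93°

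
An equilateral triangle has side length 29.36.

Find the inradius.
r = Area/s with s the semi-perimeter.
Area = (√3/4)·29.36² = (√3/4)·862.0096 ≈ 0.433013·862.0096 ≈ 373.261
s = 3·29.36/2 = 44.04
r ≈ 373.261/44.04 ≈ 8.4755
(Equivalently r = side/(2√3) = 29.36/3.4641 ≈ 8.4755.)

r = 8.476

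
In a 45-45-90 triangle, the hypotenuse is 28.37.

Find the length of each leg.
In a 45-45-90 triangle hypotenuse = leg·√2, so leg = hypotenuse/√2.
Leg = 28.37/√2 ≈ 28.37/1.41421 ≈ 20.0606

Each leg = 20.06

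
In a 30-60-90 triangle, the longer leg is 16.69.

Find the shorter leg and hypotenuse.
In a 30-60-90 triangle the sides are in ratio 1 : √3 : 2, so short leg = long leg/√3 and hypotenuse = 2·(short leg).
Short leg = 16.69/√3 ≈ 16.69/1.73205 ≈ 9.63598
Hypotenuse = 2·9.63598 ≈ 19.272

Short leg = 9.636, Hypotenuse = 19.27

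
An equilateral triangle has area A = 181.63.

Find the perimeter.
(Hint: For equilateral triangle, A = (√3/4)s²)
A = (√3/4)s²  ⇒  s² = 4A/√3 = 4·181.63/√3 = 726.52/1.73205 ≈ 419.457
s ≈ √419.457 ≈ 20.4806
Perimeter = 3s ≈ 3·20.4806 ≈ 61.4419

Perimeter = 61.44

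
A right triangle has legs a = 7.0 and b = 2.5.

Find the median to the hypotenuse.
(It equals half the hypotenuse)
Hypotenuse c = √(a² + b²) = √(49 + 6.25) = √55.25 ≈ 7.43303
Median to hypotenuse = c/2 ≈ 7.43303/2 ≈ 3.71652

Median = 3.717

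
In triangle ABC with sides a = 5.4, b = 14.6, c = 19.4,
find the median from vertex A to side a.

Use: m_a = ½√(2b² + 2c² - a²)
m_a = ½√(2·14.6² + 2·19.4² − 5.4²) = ½√(2·213.16 + 2·376.36 − 29.16) = ½√(426.32 + 752.72 − 29.16) = ½√1149.88
√1149.88 ≈ 33.9099, so m_a ≈ 16.9549

m_a = 16.95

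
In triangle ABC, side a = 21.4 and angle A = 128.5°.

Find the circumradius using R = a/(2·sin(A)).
R = a/(2·sin(A)) = 21.4/(2·sin(128.5°))
sin(128.5°) ≈ 0.782608
R ≈ 21.4/(2·0.782608) = 21.4/1.56522 ≈ 13.6722

R = 13.67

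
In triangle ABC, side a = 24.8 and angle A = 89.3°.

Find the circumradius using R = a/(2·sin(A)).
R = a/(2·sin(A)) = 24.8/(2·sin(89.3°))
sin(89.3°) ≈ 0.999925
R ≈ 24.8/(2·0.999925) = 24.8/1.99985 ≈ 12.4009

R = 12.4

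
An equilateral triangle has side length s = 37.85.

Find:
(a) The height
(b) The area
(a) The height splits the triangle into two 30-60-90 halves: h = s·√3/2 = 37.85·1.73205/2 ≈ 65.5581/2 ≈ 32.7791
(b) Area = (√3/4)·s² = (√3/4)·37.85² = (√3/4)·1432.6225 ≈ 0.433013·1432.6225 ≈ 620.344

Height = 32.78, Area = 620.3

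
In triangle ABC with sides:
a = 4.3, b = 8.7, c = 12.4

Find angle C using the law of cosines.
c² = a² + b² − 2ab·cos(C)  ⇒  cos(C) = (a² + b² − c²)/(2ab)
cos(C) = (4.3² + 8.7² − 12.4²)/(2·4.3·8.7) = (18.49 + 75.69 − 153.76)/74.82 = -59.58/74.82 ≈ -0.796311
C = arccos(-0.796311) ≈ 142.779°

C = 142.8°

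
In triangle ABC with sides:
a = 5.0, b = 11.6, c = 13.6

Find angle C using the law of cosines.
c² = a² + b² − 2ab·cos(C)  ⇒  cos(C) = (a² + b² − c²)/(2ab)
cos(C) = (5.0² + 11.6² − 13.6²)/(2·5.0·11.6) = (25 + 134.56 − 184.96)/116 = -25.4/116 ≈ -0.218966
C = arccos(-0.218966) ≈ 102.648°

C = 102.6°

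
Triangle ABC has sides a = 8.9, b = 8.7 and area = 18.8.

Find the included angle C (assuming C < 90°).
Area = ½·a·b·sin(C)  ⇒  sin(C) = 2·Area/(a·b) = 2·18.8/(8.9·8.7) = 37.6/77.43 ≈ 0.4856
C = arcsin(0.4856) ≈ 29.0518° (taking the acute solution since C < 90°)

C = 29.05°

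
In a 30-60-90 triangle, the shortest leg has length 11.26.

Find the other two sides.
In a 30-60-90 triangle the sides are in ratio 1 : √3 : 2 (short leg : long leg : hypotenuse).
Long leg = 11.26·√3 ≈ 11.26·1.73205 ≈ 19.5029
Hypotenuse = 2·11.26 = 22.52

Long leg = 11.26√3 = 19.5, Hypotenuse = 22.52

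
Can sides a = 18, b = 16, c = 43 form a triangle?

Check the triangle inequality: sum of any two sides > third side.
a + b vs c: 18 + 16 = 34 ≤ 43  ✗
a + c vs b: 18 + 43 = 61 > 16  ✓
b + c vs a: 16 + 43 = 59 > 18  ✓

No: 18 + 16 = 34 is not > 43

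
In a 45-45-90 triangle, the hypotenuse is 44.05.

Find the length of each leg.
In a 45-45-90 triangle hypotenuse = leg·√2, so leg = hypotenuse/√2.
Leg = 44.05/√2 ≈ 44.05/1.41421 ≈ 31.1481

Each leg = 31.15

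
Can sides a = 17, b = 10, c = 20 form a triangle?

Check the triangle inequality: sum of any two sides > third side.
a + b vs c: 17 + 10 = 27 > 20  ✓
a + c vs b: 17 + 20 = 37 > 10  ✓
b + c vs a: 10 + 20 = 30 > 17  ✓

Yes, triangle inequality satisfied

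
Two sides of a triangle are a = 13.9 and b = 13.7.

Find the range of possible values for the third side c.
Triangle inequality: |a − b| < c < a + b
|a − b| = |13.9 − 13.7| = 0.2
a + b = 13.9 + 13.7 = 27.6

0.2 < c < 27.6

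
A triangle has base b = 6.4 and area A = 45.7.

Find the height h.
A = ½·b·h  ⇒  h = 2A/b = 2·45.7/6.4 = 91.4/6.4 ≈ 14.2812

h = 14.28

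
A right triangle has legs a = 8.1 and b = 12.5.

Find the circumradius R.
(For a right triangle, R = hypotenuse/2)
Hypotenuse c = √(a² + b²) = √(65.61 + 156.25) = √221.86 ≈ 14.895
R = c/2 ≈ 14.895/2 ≈ 7.44748

R = 7.447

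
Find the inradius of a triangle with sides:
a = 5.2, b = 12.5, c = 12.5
r = Area/s where s is the semi-perimeter.
s = (5.2 + 12.5 + 12.5)/2 = 30.2/2 = 15.1
Area = √(s(s−a)(s−b)(s−c)) = √(15.1·9.9·2.6·2.6) ≈ √1010.55 ≈ 31.7892
r ≈ 31.7892/15.1 ≈ 2.10524

r = 2.105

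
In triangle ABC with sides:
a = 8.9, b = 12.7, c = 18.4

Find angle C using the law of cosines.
c² = a² + b² − 2ab·cos(C)  ⇒  cos(C) = (a² + b² − c²)/(2ab)
cos(C) = (8.9² + 12.7² − 18.4²)/(2·8.9·12.7) = (79.21 + 161.29 − 338.56)/226.06 = -98.06/226.06 ≈ -0.433779
C = arccos(-0.433779) ≈ 115.708°

C = 115.7°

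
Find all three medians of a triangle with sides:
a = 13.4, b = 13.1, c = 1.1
Median formula: m_a = ½√(2b² + 2c² − a²) (and cyclically). a² = 179.56, b² = 171.61, c² = 1.21.
m_a = ½√(2·171.61 + 2·1.21 − 179.56) = ½√166.08 ≈ ½·12.8872 ≈ 6.4436
m_b = ½√(2·179.56 + 2·1.21 − 171.61) = ½√189.93 ≈ ½·13.7815 ≈ 6.89075
m_c = ½√(2·179.56 + 2·171.61 − 1.21) = ½√701.13 ≈ ½·26.4789 ≈ 13.2394

m_a = 6.444, m_b = 6.891, m_c = 13.24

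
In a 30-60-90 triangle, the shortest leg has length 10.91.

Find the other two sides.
In a 30-60-90 triangle the sides are in ratio 1 : √3 : 2 (short leg : long leg : hypotenuse).
Long leg = 10.91·√3 ≈ 10.91·1.73205 ≈ 18.8967
Hypotenuse = 2·10.91 = 21.82

Long leg = 10.91√3 = 18.9, Hypotenuse = 21.82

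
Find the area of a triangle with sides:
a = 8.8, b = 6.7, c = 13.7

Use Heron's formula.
s = (8.8 + 6.7 + 13.7)/2 = 29.2/2 = 14.6
s − a = 5.8, s − b = 7.9, s − c = 0.9
s(s−a)(s−b)(s−c) = 14.6·5.8·7.9·0.9 ≈ 602.075
Area = √602.075 ≈ 24.5372

Area = 24.54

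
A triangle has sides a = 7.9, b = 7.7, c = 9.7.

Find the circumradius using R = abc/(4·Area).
First find the area with Heron's formula.
s = (7.9 + 7.7 + 9.7)/2 = 12.65
Area = √(s(s−a)(s−b)(s−c)) = √(12.65·4.75·4.95·2.95) ≈ √877.428 ≈ 29.6214
abc = 7.9·7.7·9.7 = 590.051
R = abc/(4·Area) ≈ 590.051/(4·29.6214) = 590.051/118.486 ≈ 4.97994

R = 4.98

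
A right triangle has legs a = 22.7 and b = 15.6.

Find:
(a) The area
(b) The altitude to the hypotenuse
(a) The legs are perpendicular, so Area = ½·a·b = ½·22.7·15.6 = ½·354.12 = 177.06
(b) Hypotenuse c = √(a² + b²) = √(515.29 + 243.36) = √758.65 ≈ 27.5436
    Area = ½·c·h_c  ⇒  h_c = 2·Area/c = 354.12/27.5436 ≈ 12.8567

Area = 177.06, h_c = 12.86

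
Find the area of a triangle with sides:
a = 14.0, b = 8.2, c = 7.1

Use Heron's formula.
s = (14.0 + 8.2 + 7.1)/2 = 29.3/2 = 14.65
s − a = 0.65, s − b = 6.45, s − c = 7.55
s(s−a)(s−b)(s−c) = 14.65·0.65·6.45·7.55 ≈ 463.722
Area = √463.722 ≈ 21.5342

Area = 21.53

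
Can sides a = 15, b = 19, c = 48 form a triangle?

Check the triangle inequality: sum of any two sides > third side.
a + b vs c: 15 + 19 = 34 ≤ 48  ✗
a + c vs b: 15 + 48 = 63 > 19  ✓
b + c vs a: 19 + 48 = 67 > 15  ✓

No: 15 + 19 = 34 is not > 48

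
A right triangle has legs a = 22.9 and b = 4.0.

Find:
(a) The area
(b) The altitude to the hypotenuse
(a) The legs are perpendicular, so Area = ½·a·b = ½·22.9·4.0 = ½·91.6 = 45.8
(b) Hypotenuse c = √(a² + b²) = √(524.41 + 16) = √540.41 ≈ 23.2467
    Area = ½·c·h_c  ⇒  h_c = 2·Area/c = 91.6/23.2467 ≈ 3.94034

Area = 45.8, h_c = 3.94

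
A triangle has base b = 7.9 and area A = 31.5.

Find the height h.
A = ½·b·h  ⇒  h = 2A/b = 2·31.5/7.9 = 63/7.9 ≈ 7.97468

h = 7.975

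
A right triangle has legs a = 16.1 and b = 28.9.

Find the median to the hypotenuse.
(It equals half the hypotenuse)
Hypotenuse c = √(a² + b²) = √(259.21 + 835.21) = √1094.42 ≈ 33.082
Median to hypotenuse = c/2 ≈ 33.082/2 ≈ 16.541

Median = 16.54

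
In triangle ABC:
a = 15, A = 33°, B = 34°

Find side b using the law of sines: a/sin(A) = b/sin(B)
a/sin(A) = b/sin(B)  ⇒  b = a·sin(B)/sin(A) = 15·sin(34°)/sin(33°)
sin(34°) ≈ 0.559193, sin(33°) ≈ 0.544639
b ≈ 15·0.559193/0.544639 ≈ 8.38789/0.544639 ≈ 15.4008

b = 15.4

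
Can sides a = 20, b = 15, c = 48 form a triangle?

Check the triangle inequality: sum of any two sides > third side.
a + b vs c: 20 + 15 = 35 ≤ 48  ✗
a + c vs b: 20 + 48 = 68 > 15  ✓
b + c vs a: 15 + 48 = 63 > 20  ✓

No: 20 + 15 = 35 is not > 48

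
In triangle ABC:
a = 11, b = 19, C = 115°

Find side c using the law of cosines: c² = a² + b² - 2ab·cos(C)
c² = 11² + 19² − 2·11·19·cos(115°)
cos(115°) ≈ -0.422618
c² ≈ 121 + 361 − 418·(-0.422618) ≈ 482 + 176.654 ≈ 658.654
c ≈ √658.654 ≈ 25.6643

c = 25.66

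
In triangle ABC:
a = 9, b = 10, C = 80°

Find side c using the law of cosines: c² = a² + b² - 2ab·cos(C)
c² = 9² + 10² − 2·9·10·cos(80°)
cos(80°) ≈ 0.173648
c² ≈ 81 + 100 − 180·(0.173648) ≈ 181 − 31.2567 ≈ 149.743
c ≈ √149.743 ≈ 12.237

c = 12.24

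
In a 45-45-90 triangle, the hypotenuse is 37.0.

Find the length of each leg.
In a 45-45-90 triangle hypotenuse = leg·√2, so leg = hypotenuse/√2.
Leg = 37.0/√2 ≈ 37.0/1.41421 ≈ 26.163

Each leg = 26.16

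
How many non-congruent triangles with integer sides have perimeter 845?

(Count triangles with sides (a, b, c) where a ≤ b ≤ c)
Let a ≤ b ≤ c with a + b + c = 845. The only binding inequality is a + b > c, i.e. 845 − c > c, so c < 845/2; and c ≥ 845/3 since c is the largest side.
So 282 ≤ c ≤ 422. For each c, b runs from ⌈(845 − c)/2⌉ up to c (then a = 845 − b − c satisfies 1 ≤ a ≤ b automatically), giving c − ⌈(845 − c)/2⌉ + 1 choices.
Summing over c: 1 + 3 + 4 + 6 + … + 210 + 211  (141 terms, c = 282, …, 422) = 14981
Check (closed form: nearest integer to p²/48 for even p, (p+3)²/48 for odd p): (845+3)²/48 = 848²/48 = 719104/48 ≈ 14981.33 → 14981

14981 triangles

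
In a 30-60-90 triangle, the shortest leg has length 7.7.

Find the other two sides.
In a 30-60-90 triangle the sides are in ratio 1 : √3 : 2 (short leg : long leg : hypotenuse).
Long leg = 7.7·√3 ≈ 7.7·1.73205 ≈ 13.3368
Hypotenuse = 2·7.7 = 15.4

Long leg = 7.7√3 = 13.34, Hypotenuse = 15.4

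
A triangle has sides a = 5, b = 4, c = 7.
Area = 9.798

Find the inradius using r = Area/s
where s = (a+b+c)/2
s = (5 + 4 + 7)/2 = 16/2 = 8
r = Area/s = 9.798/8 ≈ 1.22475

r = 1.225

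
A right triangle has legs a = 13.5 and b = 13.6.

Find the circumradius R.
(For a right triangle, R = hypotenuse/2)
Hypotenuse c = √(a² + b²) = √(182.25 + 184.96) = √367.21 ≈ 19.1627
R = c/2 ≈ 19.1627/2 ≈ 9.58136

R = 9.581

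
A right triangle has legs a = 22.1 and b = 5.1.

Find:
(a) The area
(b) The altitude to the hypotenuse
(a) The legs are perpendicular, so Area = ½·a·b = ½·22.1·5.1 = ½·112.71 = 56.355
(b) Hypotenuse c = √(a² + b²) = √(488.41 + 26.01) = √514.42 ≈ 22.6808
    Area = ½·c·h_c  ⇒  h_c = 2·Area/c = 112.71/22.6808 ≈ 4.9694

Area = 56.355, h_c = 4.969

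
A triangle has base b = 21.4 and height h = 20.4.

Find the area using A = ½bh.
A = ½·b·h = ½·21.4·20.4 = ½·436.56 = 218.28

Area = 218.28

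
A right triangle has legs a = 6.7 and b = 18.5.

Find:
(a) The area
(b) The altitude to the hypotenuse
(a) The legs are perpendicular, so Area = ½·a·b = ½·6.7·18.5 = ½·123.95 = 61.975
(b) Hypotenuse c = √(a² + b²) = √(44.89 + 342.25) = √387.14 ≈ 19.6759
    Area = ½·c·h_c  ⇒  h_c = 2·Area/c = 123.95/19.6759 ≈ 6.29959

Area = 61.975, h_c = 6.3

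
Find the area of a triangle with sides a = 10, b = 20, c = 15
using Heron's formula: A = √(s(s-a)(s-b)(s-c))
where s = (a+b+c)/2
s = (10 + 20 + 15)/2 = 45/2 = 22.5
s − a = 12.5, s − b = 2.5, s − c = 7.5
s(s−a)(s−b)(s−c) = 22.5·12.5·2.5·7.5 = 5273.4375
Area = √5273.4375 ≈ 72.6184

s = 22.5, Area = 72.62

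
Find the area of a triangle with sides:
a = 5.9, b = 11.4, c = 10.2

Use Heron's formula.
s = (5.9 + 11.4 + 10.2)/2 = 27.5/2 = 13.75
s − a = 7.85, s − b = 2.35, s − c = 3.55
s(s−a)(s−b)(s−c) = 13.75·7.85·2.35·3.55 ≈ 900.469
Area = √900.469 ≈ 30.0078

Area = 30.01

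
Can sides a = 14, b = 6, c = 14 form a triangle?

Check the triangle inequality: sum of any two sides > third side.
a + b vs c: 14 + 6 = 20 > 14  ✓
a + c vs b: 14 + 14 = 28 > 6  ✓
b + c vs a: 6 + 14 = 20 > 14  ✓

Yes, triangle inequality satisfied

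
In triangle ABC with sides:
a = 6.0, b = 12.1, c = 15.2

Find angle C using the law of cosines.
c² = a² + b² − 2ab·cos(C)  ⇒  cos(C) = (a² + b² − c²)/(2ab)
cos(C) = (6.0² + 12.1² − 15.2²)/(2·6.0·12.1) = (36 + 146.41 − 231.04)/145.2 = -48.63/145.2 ≈ -0.334917
C = arccos(-0.334917) ≈ 109.568°

C = 109.6°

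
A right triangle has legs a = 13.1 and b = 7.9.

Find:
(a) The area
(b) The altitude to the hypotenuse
(a) The legs are perpendicular, so Area = ½·a·b = ½·13.1·7.9 = ½·103.49 = 51.745
(b) Hypotenuse c = √(a² + b²) = √(171.61 + 62.41) = √234.02 ≈ 15.2977
    Area = ½·c·h_c  ⇒  h_c = 2·Area/c = 103.49/15.2977 ≈ 6.76506

Area = 51.745, h_c = 6.765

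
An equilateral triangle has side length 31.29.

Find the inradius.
r = Area/s with s the semi-perimeter.
Area = (√3/4)·31.29² = (√3/4)·979.0641 ≈ 0.433013·979.0641 ≈ 423.947
s = 3·31.29/2 = 46.935
r ≈ 423.947/46.935 ≈ 9.03264
(Equivalently r = side/(2√3) = 31.29/3.4641 ≈ 9.03264.)

r = 9.033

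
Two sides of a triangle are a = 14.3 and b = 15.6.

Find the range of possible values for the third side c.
Triangle inequality: |a − b| < c < a + b
|a − b| = |14.3 − 15.6| = 1.3
a + b = 14.3 + 15.6 = 29.9

1.3 < c < 29.9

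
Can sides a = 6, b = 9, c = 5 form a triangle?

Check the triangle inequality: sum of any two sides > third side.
a + b vs c: 6 + 9 = 15 > 5  ✓
a + c vs b: 6 + 5 = 11 > 9  ✓
b + c vs a: 9 + 5 = 14 > 6  ✓

Yes, triangle inequality satisfied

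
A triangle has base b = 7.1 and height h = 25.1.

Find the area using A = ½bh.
A = ½·b·h = ½·7.1·25.1 = ½·178.21 = 89.105

Area = 89.105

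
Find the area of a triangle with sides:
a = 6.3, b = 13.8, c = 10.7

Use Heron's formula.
s = (6.3 + 13.8 + 10.7)/2 = 30.8/2 = 15.4
s − a = 9.1, s − b = 1.6, s − c = 4.7
s(s−a)(s−b)(s−c) = 15.4·9.1·1.6·4.7 ≈ 1053.85
Area = √1053.85 ≈ 32.4631

Area = 32.46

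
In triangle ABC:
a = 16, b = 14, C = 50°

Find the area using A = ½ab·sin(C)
A = ½·a·b·sin(C) = ½·16·14·sin(50°)
sin(50°) ≈ 0.766044
A ≈ ½·224·0.766044 = 112·0.766044 ≈ 85.797

Area = 85.8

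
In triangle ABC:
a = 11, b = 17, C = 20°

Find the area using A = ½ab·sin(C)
A = ½·a·b·sin(C) = ½·11·17·sin(20°)
sin(20°) ≈ 0.34202
A ≈ ½·187·0.34202 = 93.5·0.34202 ≈ 31.9789

Area = 31.98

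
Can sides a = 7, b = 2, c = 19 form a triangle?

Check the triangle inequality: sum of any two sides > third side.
a + b vs c: 7 + 2 = 9 ≤ 19  ✗
a + c vs b: 7 + 19 = 26 > 2  ✓
b + c vs a: 2 + 19 = 21 > 7  ✓

No: 7 + 2 = 9 is not > 19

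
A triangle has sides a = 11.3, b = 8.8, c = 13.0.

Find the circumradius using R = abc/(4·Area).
First find the area with Heron's formula.
s = (11.3 + 8.8 + 13.0)/2 = 16.55
Area = √(s(s−a)(s−b)(s−c)) = √(16.55·5.25·7.75·3.55) ≈ √2390.49 ≈ 48.8927
abc = 11.3·8.8·13.0 = 1292.72
R = abc/(4·Area) ≈ 1292.72/(4·48.8927) = 1292.72/195.571 ≈ 6.60999

R = 6.61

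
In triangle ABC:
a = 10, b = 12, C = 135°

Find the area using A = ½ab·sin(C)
A = ½·a·b·sin(C) = ½·10·12·sin(135°)
sin(135°) ≈ 0.707107
A ≈ ½·120·0.707107 = 60·0.707107 ≈ 42.4264

Area = 42.43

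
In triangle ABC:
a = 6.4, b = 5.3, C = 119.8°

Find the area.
Two sides and the included angle (SAS): A = ½·a·b·sin(C) = ½·6.4·5.3·sin(119.8°)
sin(119.8°) ≈ 0.867765
A ≈ ½·33.92·0.867765 = 16.96·0.867765 ≈ 14.7173

Area = 14.72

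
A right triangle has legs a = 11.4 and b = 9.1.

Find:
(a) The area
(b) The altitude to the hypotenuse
(a) The legs are perpendicular, so Area = ½·a·b = ½·11.4·9.1 = ½·103.74 = 51.87
(b) Hypotenuse c = √(a² + b²) = √(129.96 + 82.81) = √212.77 ≈ 14.5866
    Area = ½·c·h_c  ⇒  h_c = 2·Area/c = 103.74/14.5866 ≈ 7.11199

Area = 51.87, h_c = 7.112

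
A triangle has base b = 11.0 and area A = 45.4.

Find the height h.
A = ½·b·h  ⇒  h = 2A/b = 2·45.4/11.0 = 90.8/11.0 ≈ 8.25455

h = 8.255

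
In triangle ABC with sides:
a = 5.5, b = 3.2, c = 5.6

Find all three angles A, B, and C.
Law of cosines for each angle (a² = 30.25, b² = 10.24, c² = 31.36):
cos(A) = (b² + c² − a²)/(2bc) = (10.24 + 31.36 − 30.25)/(2·3.2·5.6) = 11.35/35.84 ≈ 0.316685  ⇒  A ≈ 71.5374°
cos(B) = (a² + c² − b²)/(2ac) = (30.25 + 31.36 − 10.24)/(2·5.5·5.6) = 51.37/61.6 ≈ 0.833929  ⇒  B ≈ 33.4956°
cos(C) = (a² + b² − c²)/(2ab) = (30.25 + 10.24 − 31.36)/(2·5.5·3.2) = 9.13/35.2 ≈ 0.259375  ⇒  C ≈ 74.967°
Check: A + B + C ≈ 180°

A = 71.54°, B = 33.5°, C = 74.97°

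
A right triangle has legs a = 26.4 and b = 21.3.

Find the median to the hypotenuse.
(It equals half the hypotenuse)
Hypotenuse c = √(a² + b²) = √(696.96 + 453.69) = √1150.65 ≈ 33.9212
Median to hypotenuse = c/2 ≈ 33.9212/2 ≈ 16.9606

Median = 16.96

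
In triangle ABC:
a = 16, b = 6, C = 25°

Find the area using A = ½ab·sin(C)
A = ½·a·b·sin(C) = ½·16·6·sin(25°)
sin(25°) ≈ 0.422618
A ≈ ½·96·0.422618 = 48·0.422618 ≈ 20.2857

Area = 20.29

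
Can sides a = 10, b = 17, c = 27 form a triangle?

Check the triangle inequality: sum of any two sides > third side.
a + b vs c: 10 + 17 = 27 ≤ 27  ✗
a + c vs b: 10 + 27 = 37 > 17  ✓
b + c vs a: 17 + 27 = 44 > 10  ✓

No: 10 + 17 = 27 is not > 27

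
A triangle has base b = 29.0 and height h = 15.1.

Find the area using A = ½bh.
A = ½·b·h = ½·29.0·15.1 = ½·437.9 = 218.95

Area = 218.95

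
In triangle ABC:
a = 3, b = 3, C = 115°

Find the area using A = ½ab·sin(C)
A = ½·a·b·sin(C) = ½·3·3·sin(115°)
sin(115°) ≈ 0.906308
A ≈ ½·9·0.906308 = 4.5·0.906308 ≈ 4.07839

Area = 4.078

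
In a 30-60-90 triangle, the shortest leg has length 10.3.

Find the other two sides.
In a 30-60-90 triangle the sides are in ratio 1 : √3 : 2 (short leg : long leg : hypotenuse).
Long leg = 10.3·√3 ≈ 10.3·1.73205 ≈ 17.8401
Hypotenuse = 2·10.3 = 20.6

Long leg = 10.3√3 = 17.84, Hypotenuse = 20.6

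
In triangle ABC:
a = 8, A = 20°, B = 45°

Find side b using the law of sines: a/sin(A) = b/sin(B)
a/sin(A) = b/sin(B)  ⇒  b = a·sin(B)/sin(A) = 8·sin(45°)/sin(20°)
sin(45°) ≈ 0.707107, sin(20°) ≈ 0.34202
b ≈ 8·0.707107/0.34202 ≈ 5.65685/0.34202 ≈ 16.5395

b = 16.54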